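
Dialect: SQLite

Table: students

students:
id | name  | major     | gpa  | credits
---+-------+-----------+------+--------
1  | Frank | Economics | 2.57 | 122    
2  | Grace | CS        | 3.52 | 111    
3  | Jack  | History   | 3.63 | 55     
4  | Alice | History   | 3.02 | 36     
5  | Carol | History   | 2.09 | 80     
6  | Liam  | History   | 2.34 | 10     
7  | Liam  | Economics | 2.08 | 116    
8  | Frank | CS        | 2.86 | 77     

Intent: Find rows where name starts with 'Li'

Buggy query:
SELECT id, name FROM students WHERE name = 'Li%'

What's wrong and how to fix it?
Bug: '=' compares the literal string including the % character; pattern matching needs LIKE

Fix: Replace '=' with LIKE so 'Li%' is treated as a pattern

Corrected query:
SELECT id, name FROM students WHERE name LIKE 'Li%'

Result:
id | name
---+-----
6  | Liam
7  | Liam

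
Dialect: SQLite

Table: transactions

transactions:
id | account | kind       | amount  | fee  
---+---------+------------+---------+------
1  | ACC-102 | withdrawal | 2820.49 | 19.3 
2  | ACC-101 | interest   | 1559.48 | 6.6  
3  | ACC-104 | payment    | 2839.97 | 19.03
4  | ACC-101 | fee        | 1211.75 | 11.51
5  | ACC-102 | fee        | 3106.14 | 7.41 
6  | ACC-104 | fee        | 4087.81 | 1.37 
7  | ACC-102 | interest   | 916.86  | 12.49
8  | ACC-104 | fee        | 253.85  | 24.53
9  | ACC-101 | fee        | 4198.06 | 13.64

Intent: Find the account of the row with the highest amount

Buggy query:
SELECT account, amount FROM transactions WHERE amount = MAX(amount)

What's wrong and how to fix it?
Bug: MAX(amount) is an aggregate and cannot be used directly in WHERE

Fix: Wrap MAX in a scalar subquery so WHERE compares against a single value

Corrected query:
SELECT account, amount FROM transactions WHERE amount = (SELECT MAX(amount) FROM transactions)

Result:
account | amount 
--------+--------
ACC-101 | 4198.06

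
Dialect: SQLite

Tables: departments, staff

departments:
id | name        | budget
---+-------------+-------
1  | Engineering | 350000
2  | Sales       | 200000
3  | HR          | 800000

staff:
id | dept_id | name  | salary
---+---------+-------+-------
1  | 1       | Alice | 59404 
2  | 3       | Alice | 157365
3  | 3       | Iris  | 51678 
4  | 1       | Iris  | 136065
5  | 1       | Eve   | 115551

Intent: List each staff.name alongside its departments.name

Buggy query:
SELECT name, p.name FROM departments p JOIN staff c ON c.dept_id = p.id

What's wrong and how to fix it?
Bug: Both tables have a 'name' column; the unqualified reference is ambiguous

Fix: Prefix ambiguous columns with the table alias

Corrected query:
SELECT c.name, p.name FROM departments p JOIN staff c ON c.dept_id = p.id

Result:
name  | name       
------+------------
Alice | Engineering
Alice | HR         
Iris  | HR         
Iris  | Engineering
Eve   | Engineering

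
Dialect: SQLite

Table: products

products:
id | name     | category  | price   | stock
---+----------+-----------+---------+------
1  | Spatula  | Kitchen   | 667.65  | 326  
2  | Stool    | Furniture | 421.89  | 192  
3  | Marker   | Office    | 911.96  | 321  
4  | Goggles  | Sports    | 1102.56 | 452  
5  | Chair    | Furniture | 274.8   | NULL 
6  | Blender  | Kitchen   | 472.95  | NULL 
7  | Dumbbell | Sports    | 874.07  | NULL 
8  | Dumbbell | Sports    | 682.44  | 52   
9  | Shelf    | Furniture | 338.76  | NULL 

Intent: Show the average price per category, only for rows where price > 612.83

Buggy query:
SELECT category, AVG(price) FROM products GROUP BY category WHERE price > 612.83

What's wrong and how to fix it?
Bug: Row-level WHERE must come before GROUP BY in the clause order

Fix: Place WHERE between FROM and GROUP BY

Corrected query:
SELECT category, AVG(price) FROM products WHERE price > 612.83 GROUP BY category

Result:
category | AVG(price)
---------+-----------
Kitchen  | 667.65    
Office   | 911.96    
Sports   | 886.356667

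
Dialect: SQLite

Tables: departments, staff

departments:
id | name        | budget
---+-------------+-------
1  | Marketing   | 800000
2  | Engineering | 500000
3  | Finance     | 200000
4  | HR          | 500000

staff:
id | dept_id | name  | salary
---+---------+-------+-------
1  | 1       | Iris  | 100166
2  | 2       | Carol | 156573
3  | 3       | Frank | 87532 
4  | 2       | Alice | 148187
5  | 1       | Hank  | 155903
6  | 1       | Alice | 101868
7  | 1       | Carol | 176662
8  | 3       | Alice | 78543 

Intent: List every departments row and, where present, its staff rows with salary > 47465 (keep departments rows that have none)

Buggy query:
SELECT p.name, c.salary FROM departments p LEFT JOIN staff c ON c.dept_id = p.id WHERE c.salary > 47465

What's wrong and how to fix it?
Bug: Filtering c.salary in WHERE discards the NULL rows produced by LEFT JOIN, turning it into an inner join

Fix: Put 'c.salary > 47465' in the JOIN's ON clause instead of WHERE

Corrected query:
SELECT p.name, c.salary FROM departments p LEFT JOIN staff c ON c.dept_id = p.id AND c.salary > 47465

Result:
name        | salary
------------+-------
Marketing   | 100166
Marketing   | 101868
Marketing   | 155903
Marketing   | 176662
Engineering | 148187
Engineering | 156573
Finance     | 78543 
Finance     | 87532 
HR          | NULL  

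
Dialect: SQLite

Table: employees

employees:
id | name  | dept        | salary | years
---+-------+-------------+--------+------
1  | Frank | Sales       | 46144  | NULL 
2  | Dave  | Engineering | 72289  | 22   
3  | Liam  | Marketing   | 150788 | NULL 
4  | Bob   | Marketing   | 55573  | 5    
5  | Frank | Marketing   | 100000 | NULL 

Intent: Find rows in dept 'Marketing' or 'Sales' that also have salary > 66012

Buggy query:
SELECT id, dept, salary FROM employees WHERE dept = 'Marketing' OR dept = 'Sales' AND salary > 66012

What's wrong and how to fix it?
Bug: AND binds tighter than OR, so this parses as dept = 'Marketing' OR (dept = 'Sales' AND salary > 66012)

Fix: Group the OR with parentheses (or use IN), then AND the threshold

Corrected query:
SELECT id, dept, salary FROM employees WHERE (dept = 'Marketing' OR dept = 'Sales') AND salary > 66012

Result:
id | dept      | salary
---+-----------+-------
3  | Marketing | 150788
5  | Marketing | 100000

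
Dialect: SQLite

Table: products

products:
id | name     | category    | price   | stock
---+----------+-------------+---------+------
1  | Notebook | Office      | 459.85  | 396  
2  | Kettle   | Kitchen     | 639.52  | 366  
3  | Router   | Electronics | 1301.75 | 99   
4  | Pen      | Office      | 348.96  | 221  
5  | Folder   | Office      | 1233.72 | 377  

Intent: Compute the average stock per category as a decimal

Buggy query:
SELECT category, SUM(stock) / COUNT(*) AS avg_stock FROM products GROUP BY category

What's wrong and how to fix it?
Bug: SUM(stock) and COUNT(*) are both integers; the division truncates the fractional part

Fix: Multiply by 1.0 (or CAST to REAL) to force floating-point division

Corrected query:
SELECT category, SUM(stock) * 1.0 / COUNT(*) AS avg_stock FROM products GROUP BY category

Result:
category    | avg_stock 
------------+-----------
Electronics | 99        
Kitchen     | 366       
Office      | 331.333333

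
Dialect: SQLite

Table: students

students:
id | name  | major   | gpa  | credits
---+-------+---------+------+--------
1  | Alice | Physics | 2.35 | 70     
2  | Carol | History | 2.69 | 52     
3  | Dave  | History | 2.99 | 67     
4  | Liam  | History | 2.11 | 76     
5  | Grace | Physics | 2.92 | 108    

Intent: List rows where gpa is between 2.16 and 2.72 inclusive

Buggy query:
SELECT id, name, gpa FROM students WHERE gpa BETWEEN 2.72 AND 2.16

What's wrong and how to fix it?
Bug: BETWEEN expects the lower bound first; with 2.72 AND 2.16 the range is empty

Fix: Write BETWEEN 2.16 AND 2.72

Corrected query:
SELECT id, name, gpa FROM students WHERE gpa BETWEEN 2.16 AND 2.72

Result:
id | name  | gpa 
---+-------+-----
1  | Alice | 2.35
2  | Carol | 2.69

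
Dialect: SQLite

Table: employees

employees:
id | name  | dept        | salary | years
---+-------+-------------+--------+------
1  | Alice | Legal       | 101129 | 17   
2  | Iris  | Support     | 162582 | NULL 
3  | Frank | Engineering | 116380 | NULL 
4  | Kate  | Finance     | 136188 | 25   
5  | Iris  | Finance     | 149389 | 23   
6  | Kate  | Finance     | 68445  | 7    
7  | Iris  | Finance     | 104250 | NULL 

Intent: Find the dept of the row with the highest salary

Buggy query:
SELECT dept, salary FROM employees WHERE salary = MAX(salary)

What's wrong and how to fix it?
Bug: MAX(salary) is an aggregate and cannot be used directly in WHERE

Fix: Wrap MAX in a scalar subquery so WHERE compares against a single value

Corrected query:
SELECT dept, salary FROM employees WHERE salary = (SELECT MAX(salary) FROM employees)

Result:
dept    | salary
--------+-------
Support | 162582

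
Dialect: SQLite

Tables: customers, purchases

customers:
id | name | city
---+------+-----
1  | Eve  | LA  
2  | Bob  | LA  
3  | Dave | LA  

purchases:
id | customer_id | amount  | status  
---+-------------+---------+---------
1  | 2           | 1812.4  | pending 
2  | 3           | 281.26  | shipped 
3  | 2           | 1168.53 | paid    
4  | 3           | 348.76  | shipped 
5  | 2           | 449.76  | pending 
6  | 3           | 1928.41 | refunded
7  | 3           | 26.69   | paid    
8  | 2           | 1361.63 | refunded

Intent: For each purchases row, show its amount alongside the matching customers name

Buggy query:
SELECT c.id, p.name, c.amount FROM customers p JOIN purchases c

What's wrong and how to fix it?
Bug: JOIN with no ON clause produces a cartesian product; every purchases row pairs with every customers row

Fix: Add ON c.customer_id = p.id to the JOIN

Corrected query:
SELECT c.id, p.name, c.amount FROM customers p JOIN purchases c ON c.customer_id = p.id

Result:
id | name | amount 
---+------+--------
1  | Bob  | 1812.4 
2  | Dave | 281.26 
3  | Bob  | 1168.53
4  | Dave | 348.76 
5  | Bob  | 449.76 
6  | Dave | 1928.41
7  | Dave | 26.69  
8  | Bob  | 1361.63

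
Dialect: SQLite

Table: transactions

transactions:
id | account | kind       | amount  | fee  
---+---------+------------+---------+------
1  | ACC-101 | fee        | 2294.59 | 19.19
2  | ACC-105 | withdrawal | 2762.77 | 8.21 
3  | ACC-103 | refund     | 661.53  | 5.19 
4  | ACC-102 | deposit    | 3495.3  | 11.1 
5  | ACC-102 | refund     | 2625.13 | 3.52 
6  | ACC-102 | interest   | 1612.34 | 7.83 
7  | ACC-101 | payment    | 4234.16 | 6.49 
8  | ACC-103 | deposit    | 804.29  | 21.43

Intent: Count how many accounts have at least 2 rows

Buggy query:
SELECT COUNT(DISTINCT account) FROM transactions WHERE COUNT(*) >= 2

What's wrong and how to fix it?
Bug: WHERE filters individual rows, not groups, so a group-level COUNT is invalid there

Fix: Use a subquery that GROUPs and filters with HAVING, then count its rows

Corrected query:
SELECT COUNT(*) FROM (SELECT account FROM transactions GROUP BY account HAVING COUNT(*) >= 2)

Result:
COUNT(*)
--------
3       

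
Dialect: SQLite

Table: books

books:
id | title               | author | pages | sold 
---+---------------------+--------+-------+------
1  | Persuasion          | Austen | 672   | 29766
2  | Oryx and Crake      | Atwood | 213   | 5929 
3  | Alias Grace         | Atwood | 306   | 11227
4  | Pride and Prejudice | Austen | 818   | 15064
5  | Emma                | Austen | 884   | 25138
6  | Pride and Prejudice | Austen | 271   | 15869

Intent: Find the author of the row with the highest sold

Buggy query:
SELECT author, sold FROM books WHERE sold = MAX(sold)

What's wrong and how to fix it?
Bug: MAX(sold) is an aggregate and cannot be used directly in WHERE

Fix: Wrap MAX in a scalar subquery so WHERE compares against a single value

Corrected query:
SELECT author, sold FROM books WHERE sold = (SELECT MAX(sold) FROM books)

Result:
author | sold 
-------+------
Austen | 29766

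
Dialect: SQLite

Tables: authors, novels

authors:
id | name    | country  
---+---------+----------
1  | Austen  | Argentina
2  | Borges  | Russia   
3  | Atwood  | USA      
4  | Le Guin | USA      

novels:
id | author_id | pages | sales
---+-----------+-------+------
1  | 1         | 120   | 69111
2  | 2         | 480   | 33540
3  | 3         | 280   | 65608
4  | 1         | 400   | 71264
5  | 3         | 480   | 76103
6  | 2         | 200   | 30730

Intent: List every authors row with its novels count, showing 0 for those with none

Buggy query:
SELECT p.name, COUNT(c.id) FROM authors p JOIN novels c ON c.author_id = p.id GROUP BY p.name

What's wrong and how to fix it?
Bug: INNER JOIN drops authors rows that have no matching novels rows

Fix: Use LEFT JOIN so parents without children still appear (COUNT(c.id) gives 0)

Corrected query:
SELECT p.name, COUNT(c.id) FROM authors p LEFT JOIN novels c ON c.author_id = p.id GROUP BY p.name

Result:
name    | COUNT(c.id)
--------+------------
Atwood  | 2          
Austen  | 2          
Borges  | 2          
Le Guin | 0          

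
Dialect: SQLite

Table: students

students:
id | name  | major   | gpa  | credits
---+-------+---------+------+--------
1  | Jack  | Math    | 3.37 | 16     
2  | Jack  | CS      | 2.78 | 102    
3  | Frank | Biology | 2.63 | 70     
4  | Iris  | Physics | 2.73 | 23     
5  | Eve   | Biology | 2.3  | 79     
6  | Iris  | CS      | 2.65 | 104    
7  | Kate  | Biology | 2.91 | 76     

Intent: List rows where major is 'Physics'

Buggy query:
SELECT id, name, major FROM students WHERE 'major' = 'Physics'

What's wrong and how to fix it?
Bug: Single quotes denote string literals in SQL; the column name is being compared as a constant string

Fix: Reference the column as major without single quotes

Corrected query:
SELECT id, name, major FROM students WHERE major = 'Physics'

Result:
id | name | major  
---+------+--------
4  | Iris | Physics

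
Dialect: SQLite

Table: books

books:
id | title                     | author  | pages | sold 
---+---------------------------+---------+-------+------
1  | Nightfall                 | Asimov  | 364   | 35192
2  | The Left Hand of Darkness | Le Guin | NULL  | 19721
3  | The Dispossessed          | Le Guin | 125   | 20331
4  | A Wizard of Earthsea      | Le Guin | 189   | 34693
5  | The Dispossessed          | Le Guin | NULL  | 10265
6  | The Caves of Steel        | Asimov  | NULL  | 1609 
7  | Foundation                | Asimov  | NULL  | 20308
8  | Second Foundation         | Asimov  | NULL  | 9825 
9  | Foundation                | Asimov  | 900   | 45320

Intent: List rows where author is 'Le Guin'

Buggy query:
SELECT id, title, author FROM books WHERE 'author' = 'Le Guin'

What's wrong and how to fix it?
Bug: 'author' in single quotes is a string literal, not the column; the comparison is literal-vs-literal and never true

Fix: Remove the quotes around the column name (or use double quotes for an identifier)

Corrected query:
SELECT id, title, author FROM books WHERE author = 'Le Guin'

Result:
id | title                     | author 
---+---------------------------+--------
2  | The Left Hand of Darkness | Le Guin
3  | The Dispossessed          | Le Guin
4  | A Wizard of Earthsea      | Le Guin
5  | The Dispossessed          | Le Guin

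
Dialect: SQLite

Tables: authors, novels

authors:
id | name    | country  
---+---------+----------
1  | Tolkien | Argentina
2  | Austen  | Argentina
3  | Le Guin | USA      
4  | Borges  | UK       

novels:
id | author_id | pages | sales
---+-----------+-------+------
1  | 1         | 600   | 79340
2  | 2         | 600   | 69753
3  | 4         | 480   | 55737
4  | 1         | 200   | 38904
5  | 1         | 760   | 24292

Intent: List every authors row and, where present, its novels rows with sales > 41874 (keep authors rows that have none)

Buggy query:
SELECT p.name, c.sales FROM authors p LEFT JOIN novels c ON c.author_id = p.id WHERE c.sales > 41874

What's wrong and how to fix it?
Bug: Filtering c.sales in WHERE discards the NULL rows produced by LEFT JOIN, turning it into an inner join

Fix: Move the right-table condition into the ON clause so unmatched parents are kept

Corrected query:
SELECT p.name, c.sales FROM authors p LEFT JOIN novels c ON c.author_id = p.id AND c.sales > 41874

Result:
name    | sales
--------+------
Tolkien | 79340
Austen  | 69753
Le Guin | NULL 
Borges  | 55737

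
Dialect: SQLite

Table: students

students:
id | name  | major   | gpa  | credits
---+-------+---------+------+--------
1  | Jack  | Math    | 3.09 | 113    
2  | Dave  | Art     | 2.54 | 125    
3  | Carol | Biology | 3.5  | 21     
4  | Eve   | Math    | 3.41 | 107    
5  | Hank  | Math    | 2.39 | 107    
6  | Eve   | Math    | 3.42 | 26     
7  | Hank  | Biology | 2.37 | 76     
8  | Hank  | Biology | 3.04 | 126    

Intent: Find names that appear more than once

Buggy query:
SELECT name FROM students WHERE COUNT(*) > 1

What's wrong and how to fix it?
Bug: COUNT(*) is an aggregate and cannot be used in WHERE

Fix: GROUP BY name, then filter groups with HAVING COUNT(*) > 1

Corrected query:
SELECT name FROM students GROUP BY name HAVING COUNT(*) > 1

Result:
name
----
Eve 
Hank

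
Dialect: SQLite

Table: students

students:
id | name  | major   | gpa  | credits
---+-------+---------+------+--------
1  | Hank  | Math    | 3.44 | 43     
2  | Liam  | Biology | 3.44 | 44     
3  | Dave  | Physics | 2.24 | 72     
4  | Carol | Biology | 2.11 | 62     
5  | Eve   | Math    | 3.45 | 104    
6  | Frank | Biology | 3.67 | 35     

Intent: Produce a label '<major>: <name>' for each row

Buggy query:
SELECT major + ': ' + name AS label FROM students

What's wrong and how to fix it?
Bug: '+' is numeric addition; on text columns SQLite converts them to 0 instead of concatenating

Fix: Replace + with || to concatenate text

Corrected query:
SELECT major || ': ' || name AS label FROM students

Result:
label         
--------------
Math: Hank    
Biology: Liam 
Physics: Dave 
Biology: Carol
Math: Eve     
Biology: Frank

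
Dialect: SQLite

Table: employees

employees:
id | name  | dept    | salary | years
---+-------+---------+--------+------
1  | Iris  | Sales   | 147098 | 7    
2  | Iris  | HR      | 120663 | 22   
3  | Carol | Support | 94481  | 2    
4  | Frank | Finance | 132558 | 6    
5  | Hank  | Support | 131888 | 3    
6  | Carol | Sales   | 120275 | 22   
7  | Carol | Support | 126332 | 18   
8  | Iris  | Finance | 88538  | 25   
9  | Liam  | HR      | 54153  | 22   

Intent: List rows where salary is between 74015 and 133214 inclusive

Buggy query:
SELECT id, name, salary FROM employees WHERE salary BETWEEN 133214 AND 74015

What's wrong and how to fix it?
Bug: BETWEEN expects the lower bound first; with 133214 AND 74015 the range is empty

Fix: Swap the bounds so the smaller value comes first

Corrected query:
SELECT id, name, salary FROM employees WHERE salary BETWEEN 74015 AND 133214

Result:
id | name  | salary
---+-------+-------
2  | Iris  | 120663
3  | Carol | 94481 
4  | Frank | 132558
5  | Hank  | 131888
6  | Carol | 120275
7  | Carol | 126332
8  | Iris  | 88538 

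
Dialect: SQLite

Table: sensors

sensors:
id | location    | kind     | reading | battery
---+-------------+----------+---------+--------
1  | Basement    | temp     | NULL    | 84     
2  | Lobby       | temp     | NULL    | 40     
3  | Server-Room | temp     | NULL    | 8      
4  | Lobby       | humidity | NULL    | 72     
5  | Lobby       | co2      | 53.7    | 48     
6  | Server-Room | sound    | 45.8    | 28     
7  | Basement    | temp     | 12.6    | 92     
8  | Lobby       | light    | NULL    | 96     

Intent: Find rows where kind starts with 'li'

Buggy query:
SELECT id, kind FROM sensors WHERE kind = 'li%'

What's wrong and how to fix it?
Bug: Wildcards only work with LIKE; '=' treats '%' as a literal character

Fix: Replace '=' with LIKE so 'li%' is treated as a pattern

Corrected query:
SELECT id, kind FROM sensors WHERE kind LIKE 'li%'

Result:
id | kind 
---+------
8  | light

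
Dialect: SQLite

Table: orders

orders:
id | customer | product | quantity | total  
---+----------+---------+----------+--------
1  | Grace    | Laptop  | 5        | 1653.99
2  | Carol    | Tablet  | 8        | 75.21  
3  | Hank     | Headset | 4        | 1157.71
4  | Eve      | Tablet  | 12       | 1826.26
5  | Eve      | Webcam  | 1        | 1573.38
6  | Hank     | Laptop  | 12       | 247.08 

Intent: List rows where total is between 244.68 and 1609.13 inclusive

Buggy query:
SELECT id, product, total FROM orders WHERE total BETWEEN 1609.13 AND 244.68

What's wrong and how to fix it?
Bug: BETWEEN expects the lower bound first; with 1609.13 AND 244.68 the range is empty

Fix: Write BETWEEN 244.68 AND 1609.13

Corrected query:
SELECT id, product, total FROM orders WHERE total BETWEEN 244.68 AND 1609.13

Result:
id | product | total  
---+---------+--------
3  | Headset | 1157.71
5  | Webcam  | 1573.38
6  | Laptop  | 247.08 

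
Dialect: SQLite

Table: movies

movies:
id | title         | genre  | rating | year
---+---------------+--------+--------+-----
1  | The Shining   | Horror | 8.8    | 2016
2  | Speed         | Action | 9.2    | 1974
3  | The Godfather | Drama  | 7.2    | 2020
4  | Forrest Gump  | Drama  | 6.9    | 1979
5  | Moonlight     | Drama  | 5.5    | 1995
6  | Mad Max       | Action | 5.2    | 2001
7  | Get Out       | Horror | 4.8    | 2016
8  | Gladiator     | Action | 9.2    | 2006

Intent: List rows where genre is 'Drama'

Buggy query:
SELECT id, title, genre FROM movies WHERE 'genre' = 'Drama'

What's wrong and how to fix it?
Bug: Single quotes denote string literals in SQL; the column name is being compared as a constant string

Fix: Remove the quotes around the column name (or use double quotes for an identifier)

Corrected query:
SELECT id, title, genre FROM movies WHERE genre = 'Drama'

Result:
id | title         | genre
---+---------------+------
3  | The Godfather | Drama
4  | Forrest Gump  | Drama
5  | Moonlight     | Drama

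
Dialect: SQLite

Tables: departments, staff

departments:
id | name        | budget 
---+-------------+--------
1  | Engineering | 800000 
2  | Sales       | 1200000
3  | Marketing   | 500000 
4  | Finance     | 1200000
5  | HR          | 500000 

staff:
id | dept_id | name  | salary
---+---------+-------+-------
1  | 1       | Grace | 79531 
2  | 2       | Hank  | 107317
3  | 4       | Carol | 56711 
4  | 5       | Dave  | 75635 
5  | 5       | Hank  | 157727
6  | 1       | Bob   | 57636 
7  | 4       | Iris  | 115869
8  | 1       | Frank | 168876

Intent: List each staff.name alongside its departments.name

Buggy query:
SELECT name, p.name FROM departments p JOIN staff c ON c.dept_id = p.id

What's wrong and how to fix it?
Bug: 'name' exists in both joined tables, so the database can't tell which one is meant

Fix: Qualify the column with its table alias (c.name)

Corrected query:
SELECT c.name, p.name FROM departments p JOIN staff c ON c.dept_id = p.id

Result:
name  | name       
------+------------
Grace | Engineering
Hank  | Sales      
Carol | Finance    
Dave  | HR         
Hank  | HR         
Bob   | Engineering
Iris  | Finance    
Frank | Engineering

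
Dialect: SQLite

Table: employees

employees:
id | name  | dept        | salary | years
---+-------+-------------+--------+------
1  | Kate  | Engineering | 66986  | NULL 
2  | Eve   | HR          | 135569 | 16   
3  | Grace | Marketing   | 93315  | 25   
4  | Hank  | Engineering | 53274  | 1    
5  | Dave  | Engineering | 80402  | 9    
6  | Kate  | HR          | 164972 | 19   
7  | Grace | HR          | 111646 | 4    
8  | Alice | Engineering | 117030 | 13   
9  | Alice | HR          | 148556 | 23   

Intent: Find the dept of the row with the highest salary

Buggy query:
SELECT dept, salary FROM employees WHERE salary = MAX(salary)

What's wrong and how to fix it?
Bug: WHERE is evaluated per row; an aggregate over the whole table isn't defined there

Fix: Use a subquery: WHERE salary = (SELECT MAX(salary) FROM employees)

Corrected query:
SELECT dept, salary FROM employees WHERE salary = (SELECT MAX(salary) FROM employees)

Result:
dept | salary
-----+-------
HR   | 164972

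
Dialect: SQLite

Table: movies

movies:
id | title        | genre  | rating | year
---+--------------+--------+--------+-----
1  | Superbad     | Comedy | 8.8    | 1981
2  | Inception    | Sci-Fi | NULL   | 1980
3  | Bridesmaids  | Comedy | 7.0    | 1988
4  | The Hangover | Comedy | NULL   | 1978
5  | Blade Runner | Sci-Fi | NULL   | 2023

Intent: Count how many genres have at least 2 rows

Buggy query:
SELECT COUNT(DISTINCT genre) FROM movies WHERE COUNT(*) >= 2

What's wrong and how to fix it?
Bug: WHERE filters individual rows, not groups, so a group-level COUNT is invalid there

Fix: Group first with HAVING COUNT(*) >= 2, then COUNT the resulting groups

Corrected query:
SELECT COUNT(*) FROM (SELECT genre FROM movies GROUP BY genre HAVING COUNT(*) >= 2)

Result:
COUNT(*)
--------
2       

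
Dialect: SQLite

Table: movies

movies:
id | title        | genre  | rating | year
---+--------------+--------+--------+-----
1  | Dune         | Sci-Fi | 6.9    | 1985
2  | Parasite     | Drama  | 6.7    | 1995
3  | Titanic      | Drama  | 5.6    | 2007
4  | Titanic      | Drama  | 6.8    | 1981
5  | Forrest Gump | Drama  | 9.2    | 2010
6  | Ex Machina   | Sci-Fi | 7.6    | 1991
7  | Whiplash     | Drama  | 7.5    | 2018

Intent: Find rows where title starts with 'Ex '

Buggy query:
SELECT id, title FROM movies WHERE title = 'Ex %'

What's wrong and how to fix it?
Bug: Wildcards only work with LIKE; '=' treats '%' as a literal character

Fix: Replace '=' with LIKE so 'Ex %' is treated as a pattern

Corrected query:
SELECT id, title FROM movies WHERE title LIKE 'Ex %'

Result:
id | title     
---+-----------
6  | Ex Machina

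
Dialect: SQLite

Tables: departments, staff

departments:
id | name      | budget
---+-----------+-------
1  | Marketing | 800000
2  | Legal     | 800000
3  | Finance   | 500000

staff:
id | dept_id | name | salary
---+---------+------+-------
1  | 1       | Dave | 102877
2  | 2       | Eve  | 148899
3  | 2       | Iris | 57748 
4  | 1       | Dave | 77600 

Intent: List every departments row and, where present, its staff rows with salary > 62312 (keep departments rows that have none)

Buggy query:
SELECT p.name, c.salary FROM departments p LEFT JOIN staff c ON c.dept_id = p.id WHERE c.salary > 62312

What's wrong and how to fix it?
Bug: Filtering c.salary in WHERE discards the NULL rows produced by LEFT JOIN, turning it into an inner join

Fix: Move the right-table condition into the ON clause so unmatched parents are kept

Corrected query:
SELECT p.name, c.salary FROM departments p LEFT JOIN staff c ON c.dept_id = p.id AND c.salary > 62312

Result:
name      | salary
----------+-------
Marketing | 77600 
Marketing | 102877
Legal     | 148899
Finance   | NULL  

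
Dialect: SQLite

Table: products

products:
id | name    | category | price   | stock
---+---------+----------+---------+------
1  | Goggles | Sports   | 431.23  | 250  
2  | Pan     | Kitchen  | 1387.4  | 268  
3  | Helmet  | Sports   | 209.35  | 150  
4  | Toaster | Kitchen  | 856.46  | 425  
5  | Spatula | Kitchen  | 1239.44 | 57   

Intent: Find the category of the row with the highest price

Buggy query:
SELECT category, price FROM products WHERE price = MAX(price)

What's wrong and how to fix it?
Bug: WHERE is evaluated per row; an aggregate over the whole table isn't defined there

Fix: Wrap MAX in a scalar subquery so WHERE compares against a single value

Corrected query:
SELECT category, price FROM products WHERE price = (SELECT MAX(price) FROM products)

Result:
category | price 
---------+-------
Kitchen  | 1387.4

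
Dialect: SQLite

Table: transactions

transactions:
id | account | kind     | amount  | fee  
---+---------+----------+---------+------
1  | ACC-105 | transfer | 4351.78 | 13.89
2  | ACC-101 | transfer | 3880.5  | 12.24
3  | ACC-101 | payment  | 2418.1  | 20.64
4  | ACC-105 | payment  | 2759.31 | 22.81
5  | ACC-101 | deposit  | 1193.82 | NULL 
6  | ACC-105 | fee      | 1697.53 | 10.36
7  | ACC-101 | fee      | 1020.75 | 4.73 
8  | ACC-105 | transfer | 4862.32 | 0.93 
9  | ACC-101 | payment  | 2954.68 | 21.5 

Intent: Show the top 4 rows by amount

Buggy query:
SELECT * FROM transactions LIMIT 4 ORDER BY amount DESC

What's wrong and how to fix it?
Bug: ORDER BY cannot follow LIMIT; LIMIT is the final clause

Fix: Sort with ORDER BY, then apply LIMIT

Corrected query:
SELECT * FROM transactions ORDER BY amount DESC LIMIT 4

Result:
id | account | kind     | amount  | fee  
---+---------+----------+---------+------
8  | ACC-105 | transfer | 4862.32 | 0.93 
1  | ACC-105 | transfer | 4351.78 | 13.89
2  | ACC-101 | transfer | 3880.5  | 12.24
9  | ACC-101 | payment  | 2954.68 | 21.5 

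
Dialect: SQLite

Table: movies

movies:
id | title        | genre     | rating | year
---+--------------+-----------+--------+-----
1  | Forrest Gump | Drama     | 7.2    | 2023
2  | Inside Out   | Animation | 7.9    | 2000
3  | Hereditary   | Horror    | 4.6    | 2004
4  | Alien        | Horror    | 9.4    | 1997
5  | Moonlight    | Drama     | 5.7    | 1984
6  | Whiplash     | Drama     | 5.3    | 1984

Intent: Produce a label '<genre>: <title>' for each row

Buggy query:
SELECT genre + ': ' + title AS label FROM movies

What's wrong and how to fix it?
Bug: SQLite uses || for string concatenation; + coerces text to numbers (yielding 0)

Fix: Use the || operator for string concatenation

Corrected query:
SELECT genre || ': ' || title AS label FROM movies

Result:
label                
---------------------
Drama: Forrest Gump  
Animation: Inside Out
Horror: Hereditary   
Horror: Alien        
Drama: Moonlight     
Drama: Whiplash      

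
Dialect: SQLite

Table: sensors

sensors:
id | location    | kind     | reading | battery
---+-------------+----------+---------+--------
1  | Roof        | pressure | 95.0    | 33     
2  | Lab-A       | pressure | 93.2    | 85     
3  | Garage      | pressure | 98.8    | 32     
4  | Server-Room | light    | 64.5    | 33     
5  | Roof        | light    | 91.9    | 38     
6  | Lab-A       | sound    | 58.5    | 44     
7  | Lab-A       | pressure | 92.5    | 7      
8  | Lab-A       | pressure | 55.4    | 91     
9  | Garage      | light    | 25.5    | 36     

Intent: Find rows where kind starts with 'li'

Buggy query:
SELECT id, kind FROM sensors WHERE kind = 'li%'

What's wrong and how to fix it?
Bug: '=' compares the literal string including the % character; pattern matching needs LIKE

Fix: Replace '=' with LIKE so 'li%' is treated as a pattern

Corrected query:
SELECT id, kind FROM sensors WHERE kind LIKE 'li%'

Result:
id | kind 
---+------
4  | light
5  | light
9  | light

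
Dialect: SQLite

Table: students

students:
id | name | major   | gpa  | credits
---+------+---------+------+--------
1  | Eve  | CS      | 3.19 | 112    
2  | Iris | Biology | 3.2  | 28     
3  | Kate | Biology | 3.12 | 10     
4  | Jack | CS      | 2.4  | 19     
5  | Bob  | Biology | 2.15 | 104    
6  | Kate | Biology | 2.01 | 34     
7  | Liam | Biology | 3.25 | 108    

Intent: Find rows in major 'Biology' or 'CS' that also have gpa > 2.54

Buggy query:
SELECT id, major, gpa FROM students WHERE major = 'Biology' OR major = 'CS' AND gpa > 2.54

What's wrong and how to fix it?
Bug: AND binds tighter than OR, so this parses as major = 'Biology' OR (major = 'CS' AND gpa > 2.54)

Fix: Add parentheses around the OR so the AND applies to both alternatives

Corrected query:
SELECT id, major, gpa FROM students WHERE (major = 'Biology' OR major = 'CS') AND gpa > 2.54

Result:
id | major   | gpa 
---+---------+-----
1  | CS      | 3.19
2  | Biology | 3.2 
3  | Biology | 3.12
7  | Biology | 3.25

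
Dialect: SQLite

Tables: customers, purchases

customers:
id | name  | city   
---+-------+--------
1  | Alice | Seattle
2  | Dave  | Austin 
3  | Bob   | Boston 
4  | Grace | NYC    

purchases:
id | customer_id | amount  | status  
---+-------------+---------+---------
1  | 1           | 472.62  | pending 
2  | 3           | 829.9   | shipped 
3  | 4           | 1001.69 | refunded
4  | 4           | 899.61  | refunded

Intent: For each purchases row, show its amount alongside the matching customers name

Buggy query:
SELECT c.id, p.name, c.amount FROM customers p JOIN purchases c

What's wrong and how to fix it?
Bug: JOIN with no ON clause produces a cartesian product; every purchases row pairs with every customers row

Fix: Specify the join condition linking the foreign key to the parent id

Corrected query:
SELECT c.id, p.name, c.amount FROM customers p JOIN purchases c ON c.customer_id = p.id

Result:
id | name  | amount 
---+-------+--------
1  | Alice | 472.62 
2  | Bob   | 829.9  
3  | Grace | 1001.69
4  | Grace | 899.61 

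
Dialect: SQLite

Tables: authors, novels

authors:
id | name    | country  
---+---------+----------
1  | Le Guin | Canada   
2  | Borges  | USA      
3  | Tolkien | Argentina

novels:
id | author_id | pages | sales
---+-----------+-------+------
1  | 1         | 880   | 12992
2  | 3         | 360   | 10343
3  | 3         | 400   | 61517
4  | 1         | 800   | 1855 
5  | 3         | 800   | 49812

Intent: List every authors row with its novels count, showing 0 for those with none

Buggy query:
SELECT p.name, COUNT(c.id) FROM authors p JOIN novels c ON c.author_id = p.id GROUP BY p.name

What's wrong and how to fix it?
Bug: INNER JOIN drops authors rows that have no matching novels rows

Fix: Use LEFT JOIN so parents without children still appear (COUNT(c.id) gives 0)

Corrected query:
SELECT p.name, COUNT(c.id) FROM authors p LEFT JOIN novels c ON c.author_id = p.id GROUP BY p.name

Result:
name    | COUNT(c.id)
--------+------------
Borges  | 0          
Le Guin | 2          
Tolkien | 3          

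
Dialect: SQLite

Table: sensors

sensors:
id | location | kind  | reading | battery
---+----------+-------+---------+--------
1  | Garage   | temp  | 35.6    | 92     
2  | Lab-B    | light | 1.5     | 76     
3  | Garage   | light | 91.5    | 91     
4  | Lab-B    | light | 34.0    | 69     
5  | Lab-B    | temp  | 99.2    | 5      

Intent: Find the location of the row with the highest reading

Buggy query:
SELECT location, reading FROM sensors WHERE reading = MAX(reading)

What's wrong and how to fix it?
Bug: MAX(reading) is an aggregate and cannot be used directly in WHERE

Fix: Use a subquery: WHERE reading = (SELECT MAX(reading) FROM sensors)

Corrected query:
SELECT location, reading FROM sensors WHERE reading = (SELECT MAX(reading) FROM sensors)

Result:
location | reading
---------+--------
Lab-B    | 99.2   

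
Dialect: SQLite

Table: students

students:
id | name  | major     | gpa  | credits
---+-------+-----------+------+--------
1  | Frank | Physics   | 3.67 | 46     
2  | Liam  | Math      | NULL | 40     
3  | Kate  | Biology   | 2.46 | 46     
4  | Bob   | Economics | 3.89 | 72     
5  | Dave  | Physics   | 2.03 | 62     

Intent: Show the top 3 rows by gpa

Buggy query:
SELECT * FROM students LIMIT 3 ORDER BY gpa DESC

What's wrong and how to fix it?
Bug: LIMIT must come after ORDER BY

Fix: Swap the clauses: ORDER BY first, then LIMIT

Corrected query:
SELECT * FROM students ORDER BY gpa DESC LIMIT 3

Result:
id | name  | major     | gpa  | credits
---+-------+-----------+------+--------
4  | Bob   | Economics | 3.89 | 72     
1  | Frank | Physics   | 3.67 | 46     
3  | Kate  | Biology   | 2.46 | 46     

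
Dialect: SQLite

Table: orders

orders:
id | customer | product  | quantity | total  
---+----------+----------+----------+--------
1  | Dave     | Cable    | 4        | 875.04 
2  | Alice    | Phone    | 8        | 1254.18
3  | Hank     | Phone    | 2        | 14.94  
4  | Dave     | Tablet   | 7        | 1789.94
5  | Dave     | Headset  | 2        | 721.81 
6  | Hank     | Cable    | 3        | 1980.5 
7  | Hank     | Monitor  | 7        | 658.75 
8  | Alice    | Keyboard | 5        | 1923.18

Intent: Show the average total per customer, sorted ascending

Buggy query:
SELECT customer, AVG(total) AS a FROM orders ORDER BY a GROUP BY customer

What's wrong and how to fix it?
Bug: GROUP BY must precede ORDER BY

Fix: Reorder: SELECT … FROM … GROUP BY … ORDER BY …

Corrected query:
SELECT customer, AVG(total) AS a FROM orders GROUP BY customer ORDER BY a

Result:
customer | a      
---------+--------
Hank     | 884.73 
Dave     | 1128.93
Alice    | 1588.68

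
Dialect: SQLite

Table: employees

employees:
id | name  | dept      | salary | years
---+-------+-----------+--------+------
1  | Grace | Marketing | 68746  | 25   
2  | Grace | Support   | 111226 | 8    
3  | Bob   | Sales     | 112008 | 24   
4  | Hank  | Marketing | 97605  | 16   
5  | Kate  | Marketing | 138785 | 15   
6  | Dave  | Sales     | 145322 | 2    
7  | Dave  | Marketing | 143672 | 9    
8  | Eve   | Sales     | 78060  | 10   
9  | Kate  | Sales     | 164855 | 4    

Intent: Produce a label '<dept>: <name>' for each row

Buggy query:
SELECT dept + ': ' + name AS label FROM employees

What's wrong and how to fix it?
Bug: '+' is numeric addition; on text columns SQLite converts them to 0 instead of concatenating

Fix: Use the || operator for string concatenation

Corrected query:
SELECT dept || ': ' || name AS label FROM employees

Result:
label           
----------------
Marketing: Grace
Support: Grace  
Sales: Bob      
Marketing: Hank 
Marketing: Kate 
Sales: Dave     
Marketing: Dave 
Sales: Eve      
Sales: Kate     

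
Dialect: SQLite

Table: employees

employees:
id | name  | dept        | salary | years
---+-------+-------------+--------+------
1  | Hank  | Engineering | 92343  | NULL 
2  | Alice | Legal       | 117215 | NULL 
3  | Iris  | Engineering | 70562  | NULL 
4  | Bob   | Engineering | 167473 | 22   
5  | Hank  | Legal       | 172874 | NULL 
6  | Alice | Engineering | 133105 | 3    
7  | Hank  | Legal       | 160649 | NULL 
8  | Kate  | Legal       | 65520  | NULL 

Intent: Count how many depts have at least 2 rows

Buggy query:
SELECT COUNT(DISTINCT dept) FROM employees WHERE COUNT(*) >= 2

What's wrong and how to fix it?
Bug: WHERE filters individual rows, not groups, so a group-level COUNT is invalid there

Fix: Use a subquery that GROUPs and filters with HAVING, then count its rows

Corrected query:
SELECT COUNT(*) FROM (SELECT dept FROM employees GROUP BY dept HAVING COUNT(*) >= 2)

Result:
COUNT(*)
--------
2       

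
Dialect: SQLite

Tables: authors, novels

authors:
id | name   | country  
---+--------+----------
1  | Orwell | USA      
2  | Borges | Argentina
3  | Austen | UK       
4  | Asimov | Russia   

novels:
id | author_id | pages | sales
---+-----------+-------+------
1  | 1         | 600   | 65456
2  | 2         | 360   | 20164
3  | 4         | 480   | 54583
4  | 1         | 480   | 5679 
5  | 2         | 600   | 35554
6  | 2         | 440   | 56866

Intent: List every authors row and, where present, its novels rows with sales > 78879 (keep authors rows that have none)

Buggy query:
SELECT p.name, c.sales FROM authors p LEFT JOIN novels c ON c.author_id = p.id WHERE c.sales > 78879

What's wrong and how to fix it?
Bug: A WHERE condition on the right-hand table after LEFT JOIN drops unmatched parents

Fix: Put 'c.sales > 78879' in the JOIN's ON clause instead of WHERE

Corrected query:
SELECT p.name, c.sales FROM authors p LEFT JOIN novels c ON c.author_id = p.id AND c.sales > 78879

Result:
name   | sales
-------+------
Orwell | NULL 
Borges | NULL 
Austen | NULL 
Asimov | NULL 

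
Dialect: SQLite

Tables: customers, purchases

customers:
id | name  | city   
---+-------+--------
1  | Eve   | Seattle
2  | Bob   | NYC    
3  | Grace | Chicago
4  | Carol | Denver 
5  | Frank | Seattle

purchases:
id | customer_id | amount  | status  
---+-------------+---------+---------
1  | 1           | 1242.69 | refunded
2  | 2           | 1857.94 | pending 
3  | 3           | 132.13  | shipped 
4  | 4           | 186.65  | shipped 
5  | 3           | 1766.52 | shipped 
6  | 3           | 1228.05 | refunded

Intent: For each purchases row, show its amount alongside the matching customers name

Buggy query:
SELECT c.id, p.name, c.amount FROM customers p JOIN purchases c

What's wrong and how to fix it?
Bug: JOIN with no ON clause produces a cartesian product; every purchases row pairs with every customers row

Fix: Specify the join condition linking the foreign key to the parent id

Corrected query:
SELECT c.id, p.name, c.amount FROM customers p JOIN purchases c ON c.customer_id = p.id

Result:
id | name  | amount 
---+-------+--------
1  | Eve   | 1242.69
2  | Bob   | 1857.94
3  | Grace | 132.13 
4  | Carol | 186.65 
5  | Grace | 1766.52
6  | Grace | 1228.05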